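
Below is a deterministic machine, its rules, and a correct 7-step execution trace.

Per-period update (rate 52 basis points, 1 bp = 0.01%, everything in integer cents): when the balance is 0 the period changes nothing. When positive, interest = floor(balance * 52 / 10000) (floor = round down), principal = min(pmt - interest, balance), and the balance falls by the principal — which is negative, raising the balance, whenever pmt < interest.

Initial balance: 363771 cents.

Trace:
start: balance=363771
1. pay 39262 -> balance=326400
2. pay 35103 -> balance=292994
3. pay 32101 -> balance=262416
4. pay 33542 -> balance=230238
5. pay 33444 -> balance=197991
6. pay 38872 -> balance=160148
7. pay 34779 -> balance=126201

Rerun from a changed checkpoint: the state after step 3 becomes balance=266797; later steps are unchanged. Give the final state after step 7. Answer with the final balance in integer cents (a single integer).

130674

state after step 3 := balance=266797
4. pay 33542 -> balance=234642
5. pay 33444 -> balance=202418
6. pay 38872 -> balance=164598
7. pay 34779 -> balance=130674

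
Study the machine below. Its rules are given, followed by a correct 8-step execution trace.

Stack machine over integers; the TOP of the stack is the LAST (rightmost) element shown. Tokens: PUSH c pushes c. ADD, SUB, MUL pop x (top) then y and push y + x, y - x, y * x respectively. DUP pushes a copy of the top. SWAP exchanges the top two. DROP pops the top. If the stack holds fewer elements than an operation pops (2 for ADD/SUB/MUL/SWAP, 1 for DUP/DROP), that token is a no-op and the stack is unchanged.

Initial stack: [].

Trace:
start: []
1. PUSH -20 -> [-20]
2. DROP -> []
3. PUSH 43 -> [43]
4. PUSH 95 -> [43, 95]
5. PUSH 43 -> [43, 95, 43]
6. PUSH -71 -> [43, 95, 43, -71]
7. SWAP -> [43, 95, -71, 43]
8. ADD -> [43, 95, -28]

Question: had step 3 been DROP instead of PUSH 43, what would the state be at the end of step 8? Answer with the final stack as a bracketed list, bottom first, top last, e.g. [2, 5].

[95, -28]

(re-executing from step 3 with the substitution; state before step 3: [])
3. DROP -> []
4. PUSH 95 -> [95]
5. PUSH 43 -> [95, 43]
6. PUSH -71 -> [95, 43, -71]
7. SWAP -> [95, -71, 43]
8. ADD -> [95, -28]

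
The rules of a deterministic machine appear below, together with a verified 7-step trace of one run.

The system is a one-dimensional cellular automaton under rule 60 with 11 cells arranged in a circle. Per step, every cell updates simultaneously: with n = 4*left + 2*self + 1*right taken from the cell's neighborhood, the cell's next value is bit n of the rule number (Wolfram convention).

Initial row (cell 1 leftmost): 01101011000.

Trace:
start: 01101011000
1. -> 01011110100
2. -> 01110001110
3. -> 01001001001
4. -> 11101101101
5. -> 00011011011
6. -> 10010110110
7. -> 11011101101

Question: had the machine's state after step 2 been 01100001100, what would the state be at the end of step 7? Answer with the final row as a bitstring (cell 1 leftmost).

state after step 2 := 01100001100
3. -> 01010001010
4. -> 01111001111
5. -> 11000101000
6. -> 10100111100
7. -> 11110100010

11110100010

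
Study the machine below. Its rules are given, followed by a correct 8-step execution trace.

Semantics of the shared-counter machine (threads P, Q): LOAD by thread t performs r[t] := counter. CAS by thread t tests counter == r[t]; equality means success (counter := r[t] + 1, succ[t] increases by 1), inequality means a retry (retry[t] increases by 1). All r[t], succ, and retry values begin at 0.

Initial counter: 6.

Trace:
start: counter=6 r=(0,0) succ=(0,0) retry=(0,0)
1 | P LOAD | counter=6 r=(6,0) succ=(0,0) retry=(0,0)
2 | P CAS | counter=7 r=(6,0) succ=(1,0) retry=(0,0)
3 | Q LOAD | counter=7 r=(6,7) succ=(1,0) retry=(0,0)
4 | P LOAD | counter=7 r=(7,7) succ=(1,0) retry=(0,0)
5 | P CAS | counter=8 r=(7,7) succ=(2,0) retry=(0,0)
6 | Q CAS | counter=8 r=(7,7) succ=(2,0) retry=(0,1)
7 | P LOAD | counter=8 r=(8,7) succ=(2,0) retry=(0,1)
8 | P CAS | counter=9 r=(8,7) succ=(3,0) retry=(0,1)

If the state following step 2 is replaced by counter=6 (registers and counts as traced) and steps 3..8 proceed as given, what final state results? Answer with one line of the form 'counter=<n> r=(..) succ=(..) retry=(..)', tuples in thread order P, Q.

state after step 2 := counter=6 r=(6,0) succ=(1,0) retry=(0,0)
3 | Q LOAD | counter=6 r=(6,6) succ=(1,0) retry=(0,0)
4 | P LOAD | counter=6 r=(6,6) succ=(1,0) retry=(0,0)
5 | P CAS | counter=7 r=(6,6) succ=(2,0) retry=(0,0)
6 | Q CAS | counter=7 r=(6,6) succ=(2,0) retry=(0,1)
7 | P LOAD | counter=7 r=(7,6) succ=(2,0) retry=(0,1)
8 | P CAS | counter=8 r=(7,6) succ=(3,0) retry=(0,1)

counter=8 r=(7,6) succ=(3,0) retry=(0,1)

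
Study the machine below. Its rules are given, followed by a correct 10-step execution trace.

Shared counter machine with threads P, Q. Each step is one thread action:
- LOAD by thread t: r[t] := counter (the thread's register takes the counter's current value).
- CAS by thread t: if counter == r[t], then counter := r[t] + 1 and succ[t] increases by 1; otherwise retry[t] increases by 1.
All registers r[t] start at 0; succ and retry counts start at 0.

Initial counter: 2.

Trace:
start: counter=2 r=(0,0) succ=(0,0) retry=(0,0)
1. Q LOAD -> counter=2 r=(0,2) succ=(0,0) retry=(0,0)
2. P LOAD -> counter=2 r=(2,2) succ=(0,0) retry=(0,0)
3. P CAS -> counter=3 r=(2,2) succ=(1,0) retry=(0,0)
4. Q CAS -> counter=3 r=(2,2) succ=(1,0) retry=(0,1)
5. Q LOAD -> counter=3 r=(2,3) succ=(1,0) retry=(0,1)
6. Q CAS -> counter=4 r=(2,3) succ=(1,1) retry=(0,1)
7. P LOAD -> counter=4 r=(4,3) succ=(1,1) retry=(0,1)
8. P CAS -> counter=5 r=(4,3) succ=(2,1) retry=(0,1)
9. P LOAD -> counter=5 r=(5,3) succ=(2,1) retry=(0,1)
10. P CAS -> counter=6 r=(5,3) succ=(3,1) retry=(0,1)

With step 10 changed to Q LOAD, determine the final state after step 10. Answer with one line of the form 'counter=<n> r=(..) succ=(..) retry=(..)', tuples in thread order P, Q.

counter=5 r=(5,5) succ=(2,1) retry=(0,1)

(re-executing from step 10 with the substitution; state before step 10: counter=5 r=(5,3) succ=(2,1) retry=(0,1))
10. Q LOAD -> counter=5 r=(5,5) succ=(2,1) retry=(0,1)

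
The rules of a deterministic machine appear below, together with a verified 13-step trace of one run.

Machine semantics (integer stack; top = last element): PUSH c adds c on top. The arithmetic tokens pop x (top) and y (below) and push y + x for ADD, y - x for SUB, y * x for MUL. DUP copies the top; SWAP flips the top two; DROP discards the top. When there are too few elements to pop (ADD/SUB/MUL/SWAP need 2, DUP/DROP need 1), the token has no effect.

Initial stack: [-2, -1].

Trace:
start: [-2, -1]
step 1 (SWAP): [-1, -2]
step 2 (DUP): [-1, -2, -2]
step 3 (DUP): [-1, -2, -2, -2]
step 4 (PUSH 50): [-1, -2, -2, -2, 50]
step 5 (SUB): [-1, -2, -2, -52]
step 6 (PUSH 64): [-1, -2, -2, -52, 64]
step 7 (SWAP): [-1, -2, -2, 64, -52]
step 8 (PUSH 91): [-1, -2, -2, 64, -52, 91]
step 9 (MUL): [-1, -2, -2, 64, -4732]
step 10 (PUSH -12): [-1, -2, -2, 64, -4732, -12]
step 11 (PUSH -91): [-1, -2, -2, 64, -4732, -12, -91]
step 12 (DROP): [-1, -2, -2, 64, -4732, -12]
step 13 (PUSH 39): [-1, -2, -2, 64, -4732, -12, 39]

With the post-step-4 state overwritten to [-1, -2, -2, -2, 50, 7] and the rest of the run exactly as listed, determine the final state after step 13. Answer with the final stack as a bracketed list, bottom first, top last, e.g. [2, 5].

[-1, -2, -2, -2, 64, 3913, -12, 39]

state after step 4 := [-1, -2, -2, -2, 50, 7]
step 5 (SUB): [-1, -2, -2, -2, 43]
step 6 (PUSH 64): [-1, -2, -2, -2, 43, 64]
step 7 (SWAP): [-1, -2, -2, -2, 64, 43]
step 8 (PUSH 91): [-1, -2, -2, -2, 64, 43, 91]
step 9 (MUL): [-1, -2, -2, -2, 64, 3913]
step 10 (PUSH -12): [-1, -2, -2, -2, 64, 3913, -12]
step 11 (PUSH -91): [-1, -2, -2, -2, 64, 3913, -12, -91]
step 12 (DROP): [-1, -2, -2, -2, 64, 3913, -12]
step 13 (PUSH 39): [-1, -2, -2, -2, 64, 3913, -12, 39]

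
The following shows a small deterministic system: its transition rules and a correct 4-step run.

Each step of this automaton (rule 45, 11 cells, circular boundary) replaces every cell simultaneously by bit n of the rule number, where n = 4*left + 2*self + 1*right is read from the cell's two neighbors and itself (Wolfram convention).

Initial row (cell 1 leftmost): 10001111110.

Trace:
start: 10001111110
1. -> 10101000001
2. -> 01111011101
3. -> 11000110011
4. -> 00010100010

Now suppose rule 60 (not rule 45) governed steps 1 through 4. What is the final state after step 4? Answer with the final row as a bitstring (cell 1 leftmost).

01100111001

(re-executing steps 1..4 under rule 60; state before step 1: 10001111110)
1. -> 11001000001
2. -> 00101100001
3. -> 10111010001
4. -> 01100111001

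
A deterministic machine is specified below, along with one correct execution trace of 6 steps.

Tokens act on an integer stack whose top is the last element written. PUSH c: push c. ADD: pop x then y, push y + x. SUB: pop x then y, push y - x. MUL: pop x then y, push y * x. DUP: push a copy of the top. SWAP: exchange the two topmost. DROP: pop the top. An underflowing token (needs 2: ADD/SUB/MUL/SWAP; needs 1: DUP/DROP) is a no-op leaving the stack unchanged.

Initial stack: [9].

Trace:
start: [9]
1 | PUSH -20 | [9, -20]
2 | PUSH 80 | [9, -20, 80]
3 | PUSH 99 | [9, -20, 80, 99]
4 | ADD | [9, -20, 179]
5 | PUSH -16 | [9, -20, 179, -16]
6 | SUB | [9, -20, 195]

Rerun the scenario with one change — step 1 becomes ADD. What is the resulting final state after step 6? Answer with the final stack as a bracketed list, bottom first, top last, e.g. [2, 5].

[9, 195]

(re-executing from step 1 with the substitution; state before step 1: [9])
1 | ADD | [9]
2 | PUSH 80 | [9, 80]
3 | PUSH 99 | [9, 80, 99]
4 | ADD | [9, 179]
5 | PUSH -16 | [9, 179, -16]
6 | SUB | [9, 195]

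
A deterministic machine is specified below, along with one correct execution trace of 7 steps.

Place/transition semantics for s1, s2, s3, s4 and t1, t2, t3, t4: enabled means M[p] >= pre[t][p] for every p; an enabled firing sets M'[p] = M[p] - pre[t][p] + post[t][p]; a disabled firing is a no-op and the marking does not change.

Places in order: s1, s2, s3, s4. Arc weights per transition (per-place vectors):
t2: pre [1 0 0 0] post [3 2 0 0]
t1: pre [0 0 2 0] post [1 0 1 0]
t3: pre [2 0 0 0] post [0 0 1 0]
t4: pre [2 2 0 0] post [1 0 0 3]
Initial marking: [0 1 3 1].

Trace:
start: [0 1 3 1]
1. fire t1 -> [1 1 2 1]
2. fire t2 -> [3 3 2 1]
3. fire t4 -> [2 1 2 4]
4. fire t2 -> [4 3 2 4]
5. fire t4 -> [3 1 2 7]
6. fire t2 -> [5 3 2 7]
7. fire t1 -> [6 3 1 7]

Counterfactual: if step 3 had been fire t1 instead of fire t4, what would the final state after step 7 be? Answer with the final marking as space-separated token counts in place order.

7 5 1 4

(re-executing from step 3 with the substitution; state before step 3: [3 3 2 1])
3. fire t1 -> [4 3 1 1]
4. fire t2 -> [6 5 1 1]
5. fire t4 -> [5 3 1 4]
6. fire t2 -> [7 5 1 4]
7. fire t1 -> [7 5 1 4]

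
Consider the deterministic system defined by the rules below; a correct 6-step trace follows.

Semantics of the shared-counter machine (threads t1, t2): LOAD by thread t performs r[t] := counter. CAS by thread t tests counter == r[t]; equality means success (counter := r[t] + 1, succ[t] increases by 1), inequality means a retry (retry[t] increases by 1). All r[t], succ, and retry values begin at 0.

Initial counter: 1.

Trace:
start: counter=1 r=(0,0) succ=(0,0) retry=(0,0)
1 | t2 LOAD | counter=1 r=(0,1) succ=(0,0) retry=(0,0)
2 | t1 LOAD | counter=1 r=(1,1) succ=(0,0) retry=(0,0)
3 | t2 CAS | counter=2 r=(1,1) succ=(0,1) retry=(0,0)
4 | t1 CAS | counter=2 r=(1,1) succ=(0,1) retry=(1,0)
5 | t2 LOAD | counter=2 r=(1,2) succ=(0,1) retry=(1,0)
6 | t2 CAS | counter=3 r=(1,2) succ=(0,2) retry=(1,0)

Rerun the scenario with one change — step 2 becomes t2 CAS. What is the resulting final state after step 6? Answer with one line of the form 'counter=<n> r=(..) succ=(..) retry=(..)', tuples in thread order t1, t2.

counter=3 r=(0,2) succ=(0,2) retry=(1,1)

(re-executing from step 2 with the substitution; state before step 2: counter=1 r=(0,1) succ=(0,0) retry=(0,0))
2 | t2 CAS | counter=2 r=(0,1) succ=(0,1) retry=(0,0)
3 | t2 CAS | counter=2 r=(0,1) succ=(0,1) retry=(0,1)
4 | t1 CAS | counter=2 r=(0,1) succ=(0,1) retry=(1,1)
5 | t2 LOAD | counter=2 r=(0,2) succ=(0,1) retry=(1,1)
6 | t2 CAS | counter=3 r=(0,2) succ=(0,2) retry=(1,1)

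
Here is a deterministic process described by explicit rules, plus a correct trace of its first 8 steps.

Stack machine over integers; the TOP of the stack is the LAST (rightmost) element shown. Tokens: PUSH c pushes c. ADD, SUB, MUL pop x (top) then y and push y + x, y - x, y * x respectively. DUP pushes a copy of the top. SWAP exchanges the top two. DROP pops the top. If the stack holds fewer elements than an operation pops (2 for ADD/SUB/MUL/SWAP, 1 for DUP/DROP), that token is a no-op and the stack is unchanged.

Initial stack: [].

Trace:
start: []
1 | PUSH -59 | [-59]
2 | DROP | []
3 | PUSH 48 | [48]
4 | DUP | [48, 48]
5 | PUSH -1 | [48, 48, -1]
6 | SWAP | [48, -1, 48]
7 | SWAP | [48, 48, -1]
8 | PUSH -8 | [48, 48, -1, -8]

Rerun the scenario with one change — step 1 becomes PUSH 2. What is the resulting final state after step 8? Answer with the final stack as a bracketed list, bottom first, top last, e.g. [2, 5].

[48, 48, -1, -8]

(re-executing from step 1 with the substitution; state before step 1: [])
1 | PUSH 2 | [2]
2 | DROP | []
3 | PUSH 48 | [48]
4 | DUP | [48, 48]
5 | PUSH -1 | [48, 48, -1]
6 | SWAP | [48, -1, 48]
7 | SWAP | [48, 48, -1]
8 | PUSH -8 | [48, 48, -1, -8]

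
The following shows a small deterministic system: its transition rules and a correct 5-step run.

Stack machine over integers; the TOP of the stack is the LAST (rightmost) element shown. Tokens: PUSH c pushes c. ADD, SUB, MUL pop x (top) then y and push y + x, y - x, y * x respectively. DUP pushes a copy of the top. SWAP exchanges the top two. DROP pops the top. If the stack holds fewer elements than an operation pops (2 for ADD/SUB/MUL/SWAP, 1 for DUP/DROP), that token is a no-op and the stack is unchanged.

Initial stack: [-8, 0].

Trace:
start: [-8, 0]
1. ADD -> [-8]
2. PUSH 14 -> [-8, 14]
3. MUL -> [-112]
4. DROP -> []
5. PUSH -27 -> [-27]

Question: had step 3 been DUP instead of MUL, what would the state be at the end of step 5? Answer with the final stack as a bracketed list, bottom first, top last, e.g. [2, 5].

(re-executing from step 3 with the substitution; state before step 3: [-8, 14])
3. DUP -> [-8, 14, 14]
4. DROP -> [-8, 14]
5. PUSH -27 -> [-8, 14, -27]

[-8, 14, -27]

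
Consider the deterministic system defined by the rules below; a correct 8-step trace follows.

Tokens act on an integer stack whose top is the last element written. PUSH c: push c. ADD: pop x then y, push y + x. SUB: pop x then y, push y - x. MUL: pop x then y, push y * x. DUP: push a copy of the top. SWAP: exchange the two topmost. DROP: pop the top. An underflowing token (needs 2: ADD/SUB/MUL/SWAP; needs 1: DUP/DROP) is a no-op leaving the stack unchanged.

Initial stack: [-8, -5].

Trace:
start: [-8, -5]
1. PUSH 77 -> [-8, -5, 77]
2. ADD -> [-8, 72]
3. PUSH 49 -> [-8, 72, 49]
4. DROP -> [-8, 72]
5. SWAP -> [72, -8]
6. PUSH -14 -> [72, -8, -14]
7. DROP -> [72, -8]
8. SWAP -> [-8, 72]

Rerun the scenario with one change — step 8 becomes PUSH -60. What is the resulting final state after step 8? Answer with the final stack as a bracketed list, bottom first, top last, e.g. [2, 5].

[72, -8, -60]

(re-executing from step 8 with the substitution; state before step 8: [72, -8])
8. PUSH -60 -> [72, -8, -60]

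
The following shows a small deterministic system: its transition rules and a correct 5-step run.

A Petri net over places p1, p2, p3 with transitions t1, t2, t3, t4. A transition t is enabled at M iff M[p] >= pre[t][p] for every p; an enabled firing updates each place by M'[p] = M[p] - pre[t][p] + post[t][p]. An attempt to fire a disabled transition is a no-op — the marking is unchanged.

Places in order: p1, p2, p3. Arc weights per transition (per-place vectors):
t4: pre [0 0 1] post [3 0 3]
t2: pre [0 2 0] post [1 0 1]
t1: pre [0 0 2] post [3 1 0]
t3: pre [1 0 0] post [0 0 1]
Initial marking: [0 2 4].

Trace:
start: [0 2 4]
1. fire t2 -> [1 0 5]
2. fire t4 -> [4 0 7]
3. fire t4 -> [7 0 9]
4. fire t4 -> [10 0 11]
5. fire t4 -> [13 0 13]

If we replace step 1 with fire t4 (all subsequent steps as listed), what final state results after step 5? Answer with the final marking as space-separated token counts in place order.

(re-executing from step 1 with the substitution; state before step 1: [0 2 4])
1. fire t4 -> [3 2 6]
2. fire t4 -> [6 2 8]
3. fire t4 -> [9 2 10]
4. fire t4 -> [12 2 12]
5. fire t4 -> [15 2 14]

15 2 14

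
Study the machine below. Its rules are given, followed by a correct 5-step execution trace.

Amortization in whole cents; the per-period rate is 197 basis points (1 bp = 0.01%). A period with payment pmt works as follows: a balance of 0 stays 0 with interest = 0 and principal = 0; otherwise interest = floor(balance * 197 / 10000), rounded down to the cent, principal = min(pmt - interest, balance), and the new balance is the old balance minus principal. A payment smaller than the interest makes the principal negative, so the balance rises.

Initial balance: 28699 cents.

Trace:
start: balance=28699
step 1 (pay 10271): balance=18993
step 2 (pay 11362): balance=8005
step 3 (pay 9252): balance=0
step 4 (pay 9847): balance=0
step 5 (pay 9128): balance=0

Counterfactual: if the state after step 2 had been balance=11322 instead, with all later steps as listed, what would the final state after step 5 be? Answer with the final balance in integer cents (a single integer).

state after step 2 := balance=11322
step 3 (pay 9252): balance=2293
step 4 (pay 9847): balance=0
step 5 (pay 9128): balance=0

0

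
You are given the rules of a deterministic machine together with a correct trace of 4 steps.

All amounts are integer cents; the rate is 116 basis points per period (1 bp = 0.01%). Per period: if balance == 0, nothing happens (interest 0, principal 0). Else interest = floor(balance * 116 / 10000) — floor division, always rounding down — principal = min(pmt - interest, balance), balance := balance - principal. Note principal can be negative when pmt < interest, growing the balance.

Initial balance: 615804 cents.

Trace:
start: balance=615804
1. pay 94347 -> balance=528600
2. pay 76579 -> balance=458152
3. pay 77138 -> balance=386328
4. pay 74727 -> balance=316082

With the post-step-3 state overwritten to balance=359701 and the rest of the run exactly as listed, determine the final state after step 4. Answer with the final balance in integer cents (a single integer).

289146

state after step 3 := balance=359701
4. pay 74727 -> balance=289146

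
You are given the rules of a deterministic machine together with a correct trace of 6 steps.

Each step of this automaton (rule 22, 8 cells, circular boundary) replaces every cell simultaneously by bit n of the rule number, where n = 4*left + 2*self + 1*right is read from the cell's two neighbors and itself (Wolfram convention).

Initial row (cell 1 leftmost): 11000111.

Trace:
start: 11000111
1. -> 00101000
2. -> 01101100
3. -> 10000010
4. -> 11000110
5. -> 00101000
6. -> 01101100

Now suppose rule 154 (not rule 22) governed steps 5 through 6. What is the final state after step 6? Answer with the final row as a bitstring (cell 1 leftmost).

(re-executing steps 5..6 under rule 154; state before step 5: 11000110)
5. -> 10101100
6. -> 00001011

00001011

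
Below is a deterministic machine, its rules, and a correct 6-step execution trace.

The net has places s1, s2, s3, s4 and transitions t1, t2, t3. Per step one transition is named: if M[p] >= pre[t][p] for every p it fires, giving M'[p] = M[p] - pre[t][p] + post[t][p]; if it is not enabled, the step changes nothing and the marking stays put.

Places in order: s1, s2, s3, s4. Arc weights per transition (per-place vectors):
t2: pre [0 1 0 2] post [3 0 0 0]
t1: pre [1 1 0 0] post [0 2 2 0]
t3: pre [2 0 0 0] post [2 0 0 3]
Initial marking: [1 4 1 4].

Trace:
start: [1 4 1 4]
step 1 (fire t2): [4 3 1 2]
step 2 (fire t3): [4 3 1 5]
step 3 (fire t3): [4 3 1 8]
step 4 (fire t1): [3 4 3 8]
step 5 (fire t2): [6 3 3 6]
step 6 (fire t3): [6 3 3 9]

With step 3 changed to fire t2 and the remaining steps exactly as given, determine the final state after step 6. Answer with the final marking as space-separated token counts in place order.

9 2 3 4

(re-executing from step 3 with the substitution; state before step 3: [4 3 1 5])
step 3 (fire t2): [7 2 1 3]
step 4 (fire t1): [6 3 3 3]
step 5 (fire t2): [9 2 3 1]
step 6 (fire t3): [9 2 3 4]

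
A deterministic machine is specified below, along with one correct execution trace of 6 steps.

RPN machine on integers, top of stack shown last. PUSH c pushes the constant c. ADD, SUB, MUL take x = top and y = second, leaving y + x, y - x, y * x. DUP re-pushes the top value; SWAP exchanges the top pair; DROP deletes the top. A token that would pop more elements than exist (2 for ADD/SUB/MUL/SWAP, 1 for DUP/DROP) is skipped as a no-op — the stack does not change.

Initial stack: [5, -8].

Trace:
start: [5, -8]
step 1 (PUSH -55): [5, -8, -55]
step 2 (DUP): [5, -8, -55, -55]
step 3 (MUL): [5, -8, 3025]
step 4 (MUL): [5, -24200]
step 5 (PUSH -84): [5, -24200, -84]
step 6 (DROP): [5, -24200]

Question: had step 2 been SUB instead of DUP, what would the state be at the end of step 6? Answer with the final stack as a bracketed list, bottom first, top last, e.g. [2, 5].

(re-executing from step 2 with the substitution; state before step 2: [5, -8, -55])
step 2 (SUB): [5, 47]
step 3 (MUL): [235]
step 4 (MUL): [235]
step 5 (PUSH -84): [235, -84]
step 6 (DROP): [235]

[235]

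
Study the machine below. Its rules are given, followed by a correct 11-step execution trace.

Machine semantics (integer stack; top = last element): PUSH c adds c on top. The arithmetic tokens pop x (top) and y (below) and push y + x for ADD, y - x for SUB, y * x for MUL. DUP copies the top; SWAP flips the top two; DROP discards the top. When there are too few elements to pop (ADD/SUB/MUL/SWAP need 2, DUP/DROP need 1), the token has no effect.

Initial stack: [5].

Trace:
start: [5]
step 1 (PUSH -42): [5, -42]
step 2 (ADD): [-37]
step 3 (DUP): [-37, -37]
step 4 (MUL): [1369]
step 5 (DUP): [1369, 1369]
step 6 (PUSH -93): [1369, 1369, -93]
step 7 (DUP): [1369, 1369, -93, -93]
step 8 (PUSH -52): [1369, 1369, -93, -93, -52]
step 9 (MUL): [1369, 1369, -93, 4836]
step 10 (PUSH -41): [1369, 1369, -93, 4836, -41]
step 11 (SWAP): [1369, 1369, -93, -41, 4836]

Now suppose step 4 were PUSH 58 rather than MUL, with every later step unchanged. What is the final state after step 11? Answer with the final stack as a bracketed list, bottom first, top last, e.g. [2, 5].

(re-executing from step 4 with the substitution; state before step 4: [-37, -37])
step 4 (PUSH 58): [-37, -37, 58]
step 5 (DUP): [-37, -37, 58, 58]
step 6 (PUSH -93): [-37, -37, 58, 58, -93]
step 7 (DUP): [-37, -37, 58, 58, -93, -93]
step 8 (PUSH -52): [-37, -37, 58, 58, -93, -93, -52]
step 9 (MUL): [-37, -37, 58, 58, -93, 4836]
step 10 (PUSH -41): [-37, -37, 58, 58, -93, 4836, -41]
step 11 (SWAP): [-37, -37, 58, 58, -93, -41, 4836]

[-37, -37, 58, 58, -93, -41, 4836]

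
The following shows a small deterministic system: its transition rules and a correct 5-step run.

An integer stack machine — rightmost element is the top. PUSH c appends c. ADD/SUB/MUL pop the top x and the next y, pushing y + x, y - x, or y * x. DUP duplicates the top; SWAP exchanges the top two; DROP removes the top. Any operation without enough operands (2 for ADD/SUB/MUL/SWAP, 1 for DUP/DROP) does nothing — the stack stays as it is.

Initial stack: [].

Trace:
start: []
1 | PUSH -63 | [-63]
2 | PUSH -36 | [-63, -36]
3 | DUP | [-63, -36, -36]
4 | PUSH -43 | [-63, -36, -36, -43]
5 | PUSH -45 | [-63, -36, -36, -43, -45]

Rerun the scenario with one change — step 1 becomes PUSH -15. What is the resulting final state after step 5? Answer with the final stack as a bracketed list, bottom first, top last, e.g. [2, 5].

(re-executing from step 1 with the substitution; state before step 1: [])
1 | PUSH -15 | [-15]
2 | PUSH -36 | [-15, -36]
3 | DUP | [-15, -36, -36]
4 | PUSH -43 | [-15, -36, -36, -43]
5 | PUSH -45 | [-15, -36, -36, -43, -45]

[-15, -36, -36, -43, -45]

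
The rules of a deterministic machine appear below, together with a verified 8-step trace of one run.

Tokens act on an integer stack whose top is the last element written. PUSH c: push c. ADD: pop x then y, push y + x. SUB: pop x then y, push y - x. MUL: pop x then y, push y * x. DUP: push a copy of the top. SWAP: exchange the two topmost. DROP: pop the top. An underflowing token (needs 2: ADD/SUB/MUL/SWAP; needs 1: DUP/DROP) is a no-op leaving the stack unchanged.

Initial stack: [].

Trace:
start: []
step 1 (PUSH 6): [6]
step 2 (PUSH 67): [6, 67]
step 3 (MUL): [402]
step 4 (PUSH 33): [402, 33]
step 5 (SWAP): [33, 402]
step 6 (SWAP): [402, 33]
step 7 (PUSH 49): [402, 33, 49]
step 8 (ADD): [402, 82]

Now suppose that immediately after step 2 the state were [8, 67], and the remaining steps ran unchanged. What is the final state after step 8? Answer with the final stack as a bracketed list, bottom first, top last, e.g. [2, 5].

state after step 2 := [8, 67]
step 3 (MUL): [536]
step 4 (PUSH 33): [536, 33]
step 5 (SWAP): [33, 536]
step 6 (SWAP): [536, 33]
step 7 (PUSH 49): [536, 33, 49]
step 8 (ADD): [536, 82]

[536, 82]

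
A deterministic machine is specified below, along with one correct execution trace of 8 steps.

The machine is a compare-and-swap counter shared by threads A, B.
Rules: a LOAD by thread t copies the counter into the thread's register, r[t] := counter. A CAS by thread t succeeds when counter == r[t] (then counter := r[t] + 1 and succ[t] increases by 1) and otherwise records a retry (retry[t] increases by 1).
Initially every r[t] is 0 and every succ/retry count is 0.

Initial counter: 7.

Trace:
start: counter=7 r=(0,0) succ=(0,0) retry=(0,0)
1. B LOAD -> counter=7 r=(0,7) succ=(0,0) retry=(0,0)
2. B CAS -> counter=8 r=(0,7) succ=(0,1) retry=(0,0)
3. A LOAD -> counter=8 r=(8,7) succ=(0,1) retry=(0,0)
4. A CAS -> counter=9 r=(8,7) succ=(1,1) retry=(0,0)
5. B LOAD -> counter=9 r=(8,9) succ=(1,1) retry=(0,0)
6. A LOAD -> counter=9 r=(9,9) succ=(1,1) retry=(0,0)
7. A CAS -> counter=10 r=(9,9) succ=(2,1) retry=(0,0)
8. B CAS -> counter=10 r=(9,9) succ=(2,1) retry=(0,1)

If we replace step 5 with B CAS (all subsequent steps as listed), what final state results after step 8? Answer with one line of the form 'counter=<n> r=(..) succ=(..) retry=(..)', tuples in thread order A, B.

(re-executing from step 5 with the substitution; state before step 5: counter=9 r=(8,7) succ=(1,1) retry=(0,0))
5. B CAS -> counter=9 r=(8,7) succ=(1,1) retry=(0,1)
6. A LOAD -> counter=9 r=(9,7) succ=(1,1) retry=(0,1)
7. A CAS -> counter=10 r=(9,7) succ=(2,1) retry=(0,1)
8. B CAS -> counter=10 r=(9,7) succ=(2,1) retry=(0,2)

counter=10 r=(9,7) succ=(2,1) retry=(0,2)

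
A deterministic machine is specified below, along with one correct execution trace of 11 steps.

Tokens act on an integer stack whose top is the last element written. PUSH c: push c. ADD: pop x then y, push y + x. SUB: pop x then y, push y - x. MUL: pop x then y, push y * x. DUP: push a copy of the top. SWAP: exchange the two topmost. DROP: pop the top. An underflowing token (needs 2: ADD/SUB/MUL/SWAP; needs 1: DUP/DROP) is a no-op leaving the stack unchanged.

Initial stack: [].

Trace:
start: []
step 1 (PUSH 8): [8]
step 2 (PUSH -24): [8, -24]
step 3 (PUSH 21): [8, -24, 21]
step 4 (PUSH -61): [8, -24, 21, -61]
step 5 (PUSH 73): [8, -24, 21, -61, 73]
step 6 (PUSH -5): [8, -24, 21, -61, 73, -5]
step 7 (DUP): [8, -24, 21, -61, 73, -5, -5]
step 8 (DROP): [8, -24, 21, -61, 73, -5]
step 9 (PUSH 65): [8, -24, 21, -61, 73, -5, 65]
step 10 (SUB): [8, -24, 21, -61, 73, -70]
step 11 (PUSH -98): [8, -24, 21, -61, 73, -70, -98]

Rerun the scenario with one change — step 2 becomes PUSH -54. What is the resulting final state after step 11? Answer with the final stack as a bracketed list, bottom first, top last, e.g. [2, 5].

(re-executing from step 2 with the substitution; state before step 2: [8])
step 2 (PUSH -54): [8, -54]
step 3 (PUSH 21): [8, -54, 21]
step 4 (PUSH -61): [8, -54, 21, -61]
step 5 (PUSH 73): [8, -54, 21, -61, 73]
step 6 (PUSH -5): [8, -54, 21, -61, 73, -5]
step 7 (DUP): [8, -54, 21, -61, 73, -5, -5]
step 8 (DROP): [8, -54, 21, -61, 73, -5]
step 9 (PUSH 65): [8, -54, 21, -61, 73, -5, 65]
step 10 (SUB): [8, -54, 21, -61, 73, -70]
step 11 (PUSH -98): [8, -54, 21, -61, 73, -70, -98]

[8, -54, 21, -61, 73, -70, -98]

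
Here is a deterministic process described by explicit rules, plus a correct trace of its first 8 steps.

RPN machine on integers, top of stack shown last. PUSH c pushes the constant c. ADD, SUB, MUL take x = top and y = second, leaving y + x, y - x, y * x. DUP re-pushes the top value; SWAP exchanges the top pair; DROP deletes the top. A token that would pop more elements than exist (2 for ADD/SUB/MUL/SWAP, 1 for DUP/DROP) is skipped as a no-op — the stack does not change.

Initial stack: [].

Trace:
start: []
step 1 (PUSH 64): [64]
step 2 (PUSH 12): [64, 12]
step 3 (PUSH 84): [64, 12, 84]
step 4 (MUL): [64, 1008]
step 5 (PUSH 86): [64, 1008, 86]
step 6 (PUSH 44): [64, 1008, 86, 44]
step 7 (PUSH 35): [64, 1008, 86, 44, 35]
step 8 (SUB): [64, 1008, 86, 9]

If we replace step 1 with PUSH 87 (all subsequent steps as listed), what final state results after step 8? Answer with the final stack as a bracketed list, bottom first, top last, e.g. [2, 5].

(re-executing from step 1 with the substitution; state before step 1: [])
step 1 (PUSH 87): [87]
step 2 (PUSH 12): [87, 12]
step 3 (PUSH 84): [87, 12, 84]
step 4 (MUL): [87, 1008]
step 5 (PUSH 86): [87, 1008, 86]
step 6 (PUSH 44): [87, 1008, 86, 44]
step 7 (PUSH 35): [87, 1008, 86, 44, 35]
step 8 (SUB): [87, 1008, 86, 9]

[87, 1008, 86, 9]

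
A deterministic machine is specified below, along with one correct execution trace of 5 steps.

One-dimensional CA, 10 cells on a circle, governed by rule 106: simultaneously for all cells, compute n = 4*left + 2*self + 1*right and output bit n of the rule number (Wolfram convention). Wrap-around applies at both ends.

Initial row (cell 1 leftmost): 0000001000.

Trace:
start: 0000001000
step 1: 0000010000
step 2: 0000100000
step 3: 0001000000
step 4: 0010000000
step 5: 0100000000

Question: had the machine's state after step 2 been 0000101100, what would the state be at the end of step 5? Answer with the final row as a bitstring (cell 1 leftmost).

0101111000

state after step 2 := 0000101100
step 3: 0001011100
step 4: 0010110100
step 5: 0101111000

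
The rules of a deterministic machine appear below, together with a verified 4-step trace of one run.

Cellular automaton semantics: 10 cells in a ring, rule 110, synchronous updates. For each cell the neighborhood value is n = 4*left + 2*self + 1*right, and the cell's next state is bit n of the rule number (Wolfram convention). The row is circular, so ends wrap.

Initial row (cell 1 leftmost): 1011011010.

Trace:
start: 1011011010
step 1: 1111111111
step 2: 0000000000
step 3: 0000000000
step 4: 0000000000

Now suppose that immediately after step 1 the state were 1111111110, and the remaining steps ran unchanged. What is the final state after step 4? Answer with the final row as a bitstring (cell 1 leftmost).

1000001111

state after step 1 := 1111111110
step 2: 1000000011
step 3: 1000000110
step 4: 1000001111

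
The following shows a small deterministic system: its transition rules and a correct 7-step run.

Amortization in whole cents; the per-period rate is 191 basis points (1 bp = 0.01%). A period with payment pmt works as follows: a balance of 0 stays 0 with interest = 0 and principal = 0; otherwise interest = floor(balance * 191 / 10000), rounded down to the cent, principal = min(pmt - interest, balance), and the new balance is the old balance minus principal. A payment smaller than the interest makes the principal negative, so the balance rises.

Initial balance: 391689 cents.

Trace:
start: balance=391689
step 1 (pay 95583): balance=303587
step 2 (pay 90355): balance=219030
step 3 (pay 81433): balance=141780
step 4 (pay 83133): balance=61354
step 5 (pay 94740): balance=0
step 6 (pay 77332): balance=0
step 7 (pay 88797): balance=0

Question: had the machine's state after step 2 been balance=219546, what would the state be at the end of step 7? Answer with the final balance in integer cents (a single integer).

state after step 2 := balance=219546
step 3 (pay 81433): balance=142306
step 4 (pay 83133): balance=61891
step 5 (pay 94740): balance=0
step 6 (pay 77332): balance=0
step 7 (pay 88797): balance=0

0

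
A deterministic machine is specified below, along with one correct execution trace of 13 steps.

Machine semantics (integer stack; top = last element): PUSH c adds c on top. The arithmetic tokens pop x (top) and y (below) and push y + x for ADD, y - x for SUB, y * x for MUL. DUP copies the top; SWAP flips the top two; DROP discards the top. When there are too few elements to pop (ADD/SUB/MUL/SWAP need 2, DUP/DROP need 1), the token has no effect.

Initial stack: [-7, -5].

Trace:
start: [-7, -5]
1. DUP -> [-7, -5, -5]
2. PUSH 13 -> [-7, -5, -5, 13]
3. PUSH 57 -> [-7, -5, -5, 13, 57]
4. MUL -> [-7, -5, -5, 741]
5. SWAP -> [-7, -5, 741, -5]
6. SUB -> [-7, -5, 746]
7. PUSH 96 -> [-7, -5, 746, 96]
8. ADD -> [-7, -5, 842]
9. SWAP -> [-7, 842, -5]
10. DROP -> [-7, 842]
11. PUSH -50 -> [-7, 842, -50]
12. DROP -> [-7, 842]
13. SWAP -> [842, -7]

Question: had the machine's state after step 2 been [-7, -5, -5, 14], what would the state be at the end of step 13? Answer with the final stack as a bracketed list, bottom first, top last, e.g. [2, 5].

[899, -7]

state after step 2 := [-7, -5, -5, 14]
3. PUSH 57 -> [-7, -5, -5, 14, 57]
4. MUL -> [-7, -5, -5, 798]
5. SWAP -> [-7, -5, 798, -5]
6. SUB -> [-7, -5, 803]
7. PUSH 96 -> [-7, -5, 803, 96]
8. ADD -> [-7, -5, 899]
9. SWAP -> [-7, 899, -5]
10. DROP -> [-7, 899]
11. PUSH -50 -> [-7, 899, -50]
12. DROP -> [-7, 899]
13. SWAP -> [899, -7]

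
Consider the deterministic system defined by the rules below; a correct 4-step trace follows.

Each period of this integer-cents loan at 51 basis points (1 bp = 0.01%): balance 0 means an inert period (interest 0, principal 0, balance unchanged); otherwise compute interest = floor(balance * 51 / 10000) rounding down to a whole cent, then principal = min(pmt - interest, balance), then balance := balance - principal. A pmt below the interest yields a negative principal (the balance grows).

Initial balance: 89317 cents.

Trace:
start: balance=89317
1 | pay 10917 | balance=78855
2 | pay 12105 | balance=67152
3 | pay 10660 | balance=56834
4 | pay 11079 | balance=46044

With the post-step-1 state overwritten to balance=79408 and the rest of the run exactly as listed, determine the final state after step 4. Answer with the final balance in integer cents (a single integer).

state after step 1 := balance=79408
2 | pay 12105 | balance=67707
3 | pay 10660 | balance=57392
4 | pay 11079 | balance=46605

46605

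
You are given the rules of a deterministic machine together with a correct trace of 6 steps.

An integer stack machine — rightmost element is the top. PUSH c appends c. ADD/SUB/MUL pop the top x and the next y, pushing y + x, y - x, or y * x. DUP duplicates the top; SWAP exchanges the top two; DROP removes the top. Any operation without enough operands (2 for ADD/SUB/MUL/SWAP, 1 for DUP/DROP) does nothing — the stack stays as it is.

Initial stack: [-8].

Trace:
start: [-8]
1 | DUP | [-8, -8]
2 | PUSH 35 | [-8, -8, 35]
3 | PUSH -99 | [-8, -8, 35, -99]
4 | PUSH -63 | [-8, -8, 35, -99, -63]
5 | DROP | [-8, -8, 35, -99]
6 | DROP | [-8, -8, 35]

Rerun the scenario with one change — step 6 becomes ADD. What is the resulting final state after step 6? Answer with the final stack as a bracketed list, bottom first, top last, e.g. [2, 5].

(re-executing from step 6 with the substitution; state before step 6: [-8, -8, 35, -99])
6 | ADD | [-8, -8, -64]

[-8, -8, -64]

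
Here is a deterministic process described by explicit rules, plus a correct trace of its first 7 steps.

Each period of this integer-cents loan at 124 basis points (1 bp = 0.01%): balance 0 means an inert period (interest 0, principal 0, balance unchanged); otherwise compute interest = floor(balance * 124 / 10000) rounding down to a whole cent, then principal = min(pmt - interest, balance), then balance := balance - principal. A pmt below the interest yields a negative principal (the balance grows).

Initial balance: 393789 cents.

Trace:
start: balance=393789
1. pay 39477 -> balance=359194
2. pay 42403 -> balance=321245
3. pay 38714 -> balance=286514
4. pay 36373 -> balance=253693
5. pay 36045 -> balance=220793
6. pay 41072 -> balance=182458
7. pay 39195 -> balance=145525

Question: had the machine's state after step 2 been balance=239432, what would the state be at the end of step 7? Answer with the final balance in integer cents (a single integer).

state after step 2 := balance=239432
3. pay 38714 -> balance=203686
4. pay 36373 -> balance=169838
5. pay 36045 -> balance=135898
6. pay 41072 -> balance=96511
7. pay 39195 -> balance=58512

58512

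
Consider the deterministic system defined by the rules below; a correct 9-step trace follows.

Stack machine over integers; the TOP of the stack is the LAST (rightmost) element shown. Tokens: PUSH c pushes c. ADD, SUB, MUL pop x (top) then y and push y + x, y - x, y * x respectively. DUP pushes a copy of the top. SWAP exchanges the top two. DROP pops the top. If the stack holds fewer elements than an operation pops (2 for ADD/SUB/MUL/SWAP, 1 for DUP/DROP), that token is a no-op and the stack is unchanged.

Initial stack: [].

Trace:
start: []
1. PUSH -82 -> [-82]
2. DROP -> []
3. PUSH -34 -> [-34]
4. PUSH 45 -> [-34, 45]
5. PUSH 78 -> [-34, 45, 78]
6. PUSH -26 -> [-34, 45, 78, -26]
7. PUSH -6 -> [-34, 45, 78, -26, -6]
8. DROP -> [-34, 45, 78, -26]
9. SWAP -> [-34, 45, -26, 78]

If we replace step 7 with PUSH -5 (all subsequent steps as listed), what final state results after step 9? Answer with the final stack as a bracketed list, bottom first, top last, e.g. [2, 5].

[-34, 45, -26, 78]

(re-executing from step 7 with the substitution; state before step 7: [-34, 45, 78, -26])
7. PUSH -5 -> [-34, 45, 78, -26, -5]
8. DROP -> [-34, 45, 78, -26]
9. SWAP -> [-34, 45, -26, 78]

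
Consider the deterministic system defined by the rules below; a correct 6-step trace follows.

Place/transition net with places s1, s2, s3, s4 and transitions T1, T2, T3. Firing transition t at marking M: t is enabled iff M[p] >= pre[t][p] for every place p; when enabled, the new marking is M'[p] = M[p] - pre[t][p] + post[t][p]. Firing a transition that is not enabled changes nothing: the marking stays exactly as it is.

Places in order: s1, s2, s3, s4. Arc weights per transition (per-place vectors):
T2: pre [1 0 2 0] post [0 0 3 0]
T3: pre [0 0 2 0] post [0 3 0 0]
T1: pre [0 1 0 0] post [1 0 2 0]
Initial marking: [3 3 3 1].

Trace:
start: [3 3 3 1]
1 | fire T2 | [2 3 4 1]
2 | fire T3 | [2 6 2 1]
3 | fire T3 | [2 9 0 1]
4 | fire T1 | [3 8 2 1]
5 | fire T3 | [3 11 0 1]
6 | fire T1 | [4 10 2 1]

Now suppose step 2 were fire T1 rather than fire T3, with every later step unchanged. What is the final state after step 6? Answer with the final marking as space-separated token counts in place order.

5 6 6 1

(re-executing from step 2 with the substitution; state before step 2: [2 3 4 1])
2 | fire T1 | [3 2 6 1]
3 | fire T3 | [3 5 4 1]
4 | fire T1 | [4 4 6 1]
5 | fire T3 | [4 7 4 1]
6 | fire T1 | [5 6 6 1]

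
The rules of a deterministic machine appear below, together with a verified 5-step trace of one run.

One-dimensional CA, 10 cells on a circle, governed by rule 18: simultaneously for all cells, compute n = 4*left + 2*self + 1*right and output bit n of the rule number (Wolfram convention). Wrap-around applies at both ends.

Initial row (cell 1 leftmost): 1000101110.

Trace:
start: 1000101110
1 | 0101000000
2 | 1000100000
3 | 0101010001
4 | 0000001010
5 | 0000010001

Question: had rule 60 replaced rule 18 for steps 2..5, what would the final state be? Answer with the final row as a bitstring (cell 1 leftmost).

0101010100

(re-executing steps 2..5 under rule 60; state before step 2: 0101000000)
2 | 0111100000
3 | 0100010000
4 | 0110011000
5 | 0101010100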